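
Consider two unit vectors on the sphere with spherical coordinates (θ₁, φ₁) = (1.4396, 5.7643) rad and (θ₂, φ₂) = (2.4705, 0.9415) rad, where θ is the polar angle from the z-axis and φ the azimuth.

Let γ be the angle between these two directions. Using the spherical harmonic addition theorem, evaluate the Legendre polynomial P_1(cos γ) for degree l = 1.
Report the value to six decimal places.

Term-by-term m-sum for l=1 (normalisation 4π/3 = 4.188790):
  term(m=-1) = 0.00811 - 0.07314j   from Y*(Ω₁)=0.29744 - 0.16986j, Y(Ω₂)=0.12645 - 0.17369j
  term(m=+0) = -0.02446 + 0.00000j   from Y*(Ω₁)=0.06392 + 0.00000j, Y(Ω₂)=-0.38265 + 0.00000j
  term(m=+1) = 0.00811 + 0.07314j   from Y*(Ω₁)=-0.29744 - 0.16986j, Y(Ω₂)=-0.12645 - 0.17369j
Total Σ_m = -0.00824 + 0.00000j. Multiply by 4.188790: -0.03452 + 0.00000j. P_1(cos γ) = -0.034521

-0.034521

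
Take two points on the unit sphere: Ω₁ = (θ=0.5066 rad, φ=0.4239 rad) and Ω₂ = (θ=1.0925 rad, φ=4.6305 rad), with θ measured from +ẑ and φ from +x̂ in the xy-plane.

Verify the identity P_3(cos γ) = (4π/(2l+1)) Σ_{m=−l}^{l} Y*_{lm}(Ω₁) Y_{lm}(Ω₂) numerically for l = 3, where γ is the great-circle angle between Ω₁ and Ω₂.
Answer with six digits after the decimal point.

-0.272450

Addition theorem: P_3(cos γ) = (4π/7) Σ_m Y*_{lm}(Ω₁) Y_{lm}(Ω₂), m = −3…3:
  term(m=-3) = 0.01389 - 0.00074j   from Y*(Ω₁)=0.01404 + 0.04554j, Y(Ω₂)=0.07100 - 0.28317j
  term(m=-2) = -0.04138 - 0.06612j   from Y*(Ω₁)=0.13920 + 0.15775j, Y(Ω₂)=-0.36578 - 0.06045j
  term(m=-1) = -0.00364 + 0.00658j   from Y*(Ω₁)=0.40347 + 0.18207j, Y(Ω₂)=-0.00139 + 0.01694j
  term(m=+0) = -0.08951 + 0.00000j   from Y*(Ω₁)=0.26851 + 0.00000j, Y(Ω₂)=-0.33335 + 0.00000j
  term(m=+1) = -0.00364 - 0.00658j   from Y*(Ω₁)=-0.40347 + 0.18207j, Y(Ω₂)=0.00139 + 0.01694j
  term(m=+2) = -0.04138 + 0.06612j   from Y*(Ω₁)=0.13920 - 0.15775j, Y(Ω₂)=-0.36578 + 0.06045j
  term(m=+3) = 0.01389 + 0.00074j   from Y*(Ω₁)=-0.01404 + 0.04554j, Y(Ω₂)=-0.07100 - 0.28317j
Total Σ_m = -0.15177 + 0.00000j. Multiply by 1.795196: -0.27245 + 0.00000j. P_3(cos γ) = -0.272450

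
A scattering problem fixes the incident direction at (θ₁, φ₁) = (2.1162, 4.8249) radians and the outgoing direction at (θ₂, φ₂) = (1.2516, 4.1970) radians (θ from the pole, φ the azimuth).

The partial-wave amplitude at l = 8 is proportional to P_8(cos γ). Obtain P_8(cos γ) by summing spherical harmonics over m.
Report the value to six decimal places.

-0.089759

Term-by-term m-sum for l=8 (normalisation 4π/17 = 0.739198):
  m=-8: Y*=+0.091418+0.115223i  Y=-0.189222-0.283051i  product +0.015315-0.047679i
  m=-7: Y*=+0.252987-0.251887i  Y=-0.202291+0.402084i  product +0.050103+0.152677i
  m=-6: Y*=-0.348406-0.278911i  Y=+0.131425-0.006479i  product -0.047596-0.034399i
  m=-5: Y*=-0.106522+0.168945i  Y=+0.160473+0.253334i  product -0.059893+0.000125i
  m=-4: Y*=-0.209826-0.101369i  Y=+0.120510-0.225520i  product -0.048147+0.035104i
  m=-3: Y*=-0.109936+0.313240i  Y=+0.191838-0.004726i  product -0.019610+0.060611i
  m=-2: Y*=-0.071561-0.016380i  Y=-0.149433-0.249281i  product +0.006610+0.020286i
  m=-1: Y*=-0.038582+0.341471i  Y=+0.069204-0.122170i  product +0.039048+0.028345i
  m=+0: Y*=-0.023235-0.000000i  Y=-0.297512+0.000000i  product +0.006913+0.000000i
  m=+1: Y*=+0.038582+0.341471i  Y=-0.069204-0.122170i  product +0.039048-0.028345i
  m=+2: Y*=-0.071561+0.016380i  Y=-0.149433+0.249281i  product +0.006610-0.020286i
  m=+3: Y*=+0.109936+0.313240i  Y=-0.191838-0.004726i  product -0.019610-0.060611i
  m=+4: Y*=-0.209826+0.101369i  Y=+0.120510+0.225520i  product -0.048147-0.035104i
  m=+5: Y*=+0.106522+0.168945i  Y=-0.160473+0.253334i  product -0.059893-0.000125i
  m=+6: Y*=-0.348406+0.278911i  Y=+0.131425+0.006479i  product -0.047596+0.034399i
  m=+7: Y*=-0.252987-0.251887i  Y=+0.202291+0.402084i  product +0.050103-0.152677i
  m=+8: Y*=+0.091418-0.115223i  Y=-0.189222+0.283051i  product +0.015315+0.047679i
Accumulated sum -0.121427-0.000000i; after 4π/(2l+1) scaling, -0.089759-0.000000i ⇒ P_8 = -0.089759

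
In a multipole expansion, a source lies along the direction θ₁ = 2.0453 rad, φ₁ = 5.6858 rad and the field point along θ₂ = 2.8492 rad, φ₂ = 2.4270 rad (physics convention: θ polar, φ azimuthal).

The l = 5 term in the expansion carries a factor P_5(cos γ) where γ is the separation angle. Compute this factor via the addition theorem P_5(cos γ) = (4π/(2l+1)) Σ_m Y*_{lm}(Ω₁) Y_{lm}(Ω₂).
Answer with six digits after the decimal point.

0.290977

Term-by-term m-sum for l=5 (normalisation 4π/11 = 1.142397):
  m=-5: -0.25539 - 0.03982j × 0.00084 + 0.00039j = -0.00020 - 0.00013j  (running Σ = -0.00020 - 0.00013j)
  m=-4: 0.30660 + 0.28681j × 0.00932 - 0.00271j = 0.00363 + 0.00184j  (running Σ = 0.00343 + 0.00171j)
  m=-3: -0.04698 - 0.20875j × 0.03257 - 0.05049j = -0.01207 - 0.00443j  (running Σ = -0.00863 - 0.00272j)
  m=-2: 0.08409 - 0.21298j × -0.03332 - 0.23370j = -0.05258 - 0.01256j  (running Σ = -0.06121 - 0.01527j)
  m=-1: -0.23730 + 0.16144j × -0.40576 - 0.35201j = 0.15312 + 0.01803j  (running Σ = 0.09190 + 0.00275j)
  m=0: -0.16739 + 0.00000j × -0.42355 + 0.00000j = 0.07090 + 0.00000j  (running Σ = 0.16280 + 0.00275j)
  m=1: 0.23730 + 0.16144j × 0.40576 - 0.35201j = 0.15312 - 0.01803j  (running Σ = 0.31592 - 0.01527j)
  m=2: 0.08409 + 0.21298j × -0.03332 + 0.23370j = -0.05258 + 0.01256j  (running Σ = 0.26334 - 0.00272j)
  m=3: 0.04698 - 0.20875j × -0.03257 - 0.05049j = -0.01207 + 0.00443j  (running Σ = 0.25127 + 0.00171j)
  m=4: 0.30660 - 0.28681j × 0.00932 + 0.00271j = 0.00363 - 0.00184j  (running Σ = 0.25491 - 0.00013j)
  m=5: 0.25539 - 0.03982j × -0.00084 + 0.00039j = -0.00020 + 0.00013j  (running Σ = 0.25471 - 0.00000j)
Total Σ_m = 0.25471 - 0.00000j. Multiply by 1.142397: 0.29098 - 0.00000j. P_5(cos γ) = 0.290977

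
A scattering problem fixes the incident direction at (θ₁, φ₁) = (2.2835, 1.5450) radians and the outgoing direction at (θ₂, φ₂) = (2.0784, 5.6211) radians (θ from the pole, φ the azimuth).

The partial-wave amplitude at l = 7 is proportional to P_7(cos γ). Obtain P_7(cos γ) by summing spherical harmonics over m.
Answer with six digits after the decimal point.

Expand P_7 via completeness: Σ_{m} conj(Y_{7,m}) at Ω₁ times Y_{7,m} at Ω₂ —
  term(m=-7) = -0.013356+0.003530i   from Y*(Ω₁)=-0.012745-0.069813i, Y(Ω₂)=-0.015128-0.194072i
  term(m=-6) = +0.072516+0.058179i   from Y*(Ω₁)=+0.226742-0.035378i, Y(Ω₂)=+0.273132+0.299203i
  term(m=-5) = +0.006401-0.160543i   from Y*(Ω₁)=+0.053337+0.411229i, Y(Ω₂)=-0.381953-0.065106i
  term(m=-4) = -0.004959+0.003367i   from Y*(Ω₁)=-0.400132+0.041435i, Y(Ω₂)=+0.013124-0.007055i
  term(m=-3) = -0.014199-0.004992i   from Y*(Ω₁)=-0.003418-0.044075i, Y(Ω₂)=+0.137420-0.311513i
  term(m=-2) = -0.017703-0.057593i   from Y*(Ω₁)=-0.344487+0.017789i, Y(Ω₂)=+0.042643+0.169386i
  term(m=-1) = +0.033436-0.045258i   from Y*(Ω₁)=-0.005283-0.204744i, Y(Ω₂)=+0.216690+0.168900i
  term(m=+0) = +0.061888+0.000000i   from Y*(Ω₁)=-0.291423-0.000000i, Y(Ω₂)=-0.212365+0.000000i
  term(m=+1) = +0.033436+0.045258i   from Y*(Ω₁)=+0.005283-0.204744i, Y(Ω₂)=-0.216690+0.168900i
  term(m=+2) = -0.017703+0.057593i   from Y*(Ω₁)=-0.344487-0.017789i, Y(Ω₂)=+0.042643-0.169386i
  term(m=+3) = -0.014199+0.004992i   from Y*(Ω₁)=+0.003418-0.044075i, Y(Ω₂)=-0.137420-0.311513i
  term(m=+4) = -0.004959-0.003367i   from Y*(Ω₁)=-0.400132-0.041435i, Y(Ω₂)=+0.013124+0.007055i
  term(m=+5) = +0.006401+0.160543i   from Y*(Ω₁)=-0.053337+0.411229i, Y(Ω₂)=+0.381953-0.065106i
  term(m=+6) = +0.072516-0.058179i   from Y*(Ω₁)=+0.226742+0.035378i, Y(Ω₂)=+0.273132-0.299203i
  term(m=+7) = -0.013356-0.003530i   from Y*(Ω₁)=+0.012745-0.069813i, Y(Ω₂)=+0.015128-0.194072i
Σ over m = +0.186160+0.000000i; ×(4π/15) → +0.155957+0.000000i. Real part: 0.155957

0.155957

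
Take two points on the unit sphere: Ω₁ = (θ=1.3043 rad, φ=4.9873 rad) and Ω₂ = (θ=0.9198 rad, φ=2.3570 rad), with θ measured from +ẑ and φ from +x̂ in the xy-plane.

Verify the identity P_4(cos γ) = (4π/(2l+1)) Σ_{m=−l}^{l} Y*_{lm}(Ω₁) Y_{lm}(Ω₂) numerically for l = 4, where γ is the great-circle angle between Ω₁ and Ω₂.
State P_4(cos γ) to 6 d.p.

Summing Y*_{l m}(θ₁,φ₁)·Y_{l m}(θ₂,φ₂) over m ∈ [−4, 4]; prefactor 4π/(2·4+1) = 1.396263:
  m=-4: Y*=0.17397 + 0.34152j  Y=-0.17720 + 0.00057j  product -0.03102 - 0.06042j
  m=-3: Y*=-0.21733 + 0.20087j  Y=0.26932 - 0.27063j  product -0.00417 + 0.11291j
  m=-2: Y*=0.13657 + 0.08370j  Y=0.00054 + 0.33244j  product -0.02775 + 0.04545j
  m=-1: Y*=-0.08204 + 0.29087j  Y=0.06932 + 0.06921j  product -0.02582 + 0.01449j
  m=+0: Y*=0.11506 + 0.00000j  Y=-0.34875 + 0.00000j  product -0.04013 + 0.00000j
  m=+1: Y*=0.08204 + 0.29087j  Y=-0.06932 + 0.06921j  product -0.02582 - 0.01449j
  m=+2: Y*=0.13657 - 0.08370j  Y=0.00054 - 0.33244j  product -0.02775 - 0.04545j
  m=+3: Y*=0.21733 + 0.20087j  Y=-0.26932 - 0.27063j  product -0.00417 - 0.11291j
  m=+4: Y*=0.17397 - 0.34152j  Y=-0.17720 - 0.00057j  product -0.03102 + 0.06042j
Σ over m = -0.21766 + 0.00000j; ×(4π/9) → -0.30390 + 0.00000j. Real part: -0.303905

-0.303905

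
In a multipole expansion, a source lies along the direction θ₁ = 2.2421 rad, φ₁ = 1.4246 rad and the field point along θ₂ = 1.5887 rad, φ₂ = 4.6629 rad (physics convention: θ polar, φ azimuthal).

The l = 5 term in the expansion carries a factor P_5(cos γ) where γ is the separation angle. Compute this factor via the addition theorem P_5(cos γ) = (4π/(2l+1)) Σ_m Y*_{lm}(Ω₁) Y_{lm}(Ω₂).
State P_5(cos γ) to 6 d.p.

Expand P_5 via completeness: Σ_{m} conj(Y_{5,m}) at Ω₁ times Y_{5,m} at Ω₂ —
  m=-5: Y*=(0.091201, 0.101709)  Y=(-0.113588, 0.449635)  product (-0.056091, 0.029454)
  m=-4: Y*=(-0.286146, 0.189437)  Y=(-0.025746, -0.005164)  product (0.008346, -0.003400)
  m=-3: Y*=(-0.175050, -0.373195)  Y=(-0.051001, 0.340987)  product (0.136182, -0.040657)
  m=-2: Y*=(0.099441, -0.029934)  Y=(-0.030154, -0.002994)  product (-0.003088, 0.000605)
  m=-1: Y*=(-0.046510, -0.315865)  Y=(-0.015770, 0.318404)  product (0.101306, -0.009828)
  m=+0: Y*=(0.192937, -0.000000)  Y=(-0.031359, 0.000000)  product (-0.006050, 0.000000)
  m=+1: Y*=(0.046510, -0.315865)  Y=(0.015770, 0.318404)  product (0.101306, 0.009828)
  m=+2: Y*=(0.099441, 0.029934)  Y=(-0.030154, 0.002994)  product (-0.003088, -0.000605)
  m=+3: Y*=(0.175050, -0.373195)  Y=(0.051001, 0.340987)  product (0.136182, 0.040657)
  m=+4: Y*=(-0.286146, -0.189437)  Y=(-0.025746, 0.005164)  product (0.008346, 0.003400)
  m=+5: Y*=(-0.091201, 0.101709)  Y=(0.113588, 0.449635)  product (-0.056091, -0.029454)
Accumulated sum (0.367259, 0.000000); after 4π/(2l+1) scaling, (0.419556, 0.000000) ⇒ P_5 = 0.419556

0.419556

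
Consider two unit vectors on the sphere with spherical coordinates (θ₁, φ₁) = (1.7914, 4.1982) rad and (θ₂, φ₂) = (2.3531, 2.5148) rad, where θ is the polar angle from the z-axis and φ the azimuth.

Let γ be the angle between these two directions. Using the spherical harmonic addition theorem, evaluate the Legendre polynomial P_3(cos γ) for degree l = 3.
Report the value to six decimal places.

Summing Y*_{l m}(θ₁,φ₁)·Y_{l m}(θ₂,φ₂) over m ∈ [−3, 3]; prefactor 4π/(2·3+1) = 1.795196:
  term(m=-3) = (0.019126, -0.054448)   from Y*(Ω₁)=(0.387465, 0.010941), Y(Ω₂)=(0.045359, -0.141805)
  term(m=-2) = (-0.075222, -0.017233)   from Y*(Ω₁)=(0.109912, -0.182360), Y(Ω₂)=(-0.113050, -0.344354)
  term(m=-1) = (0.009171, -0.081104)   from Y*(Ω₁)=(0.117966, 0.208836), Y(Ω₂)=(-0.275611, -0.199601)
  term(m=+0) = (0.030567, 0.000000)   from Y*(Ω₁)=(0.225424, -0.000000), Y(Ω₂)=(0.135599, 0.000000)
  term(m=+1) = (0.009171, 0.081104)   from Y*(Ω₁)=(-0.117966, 0.208836), Y(Ω₂)=(0.275611, -0.199601)
  term(m=+2) = (-0.075222, 0.017233)   from Y*(Ω₁)=(0.109912, 0.182360), Y(Ω₂)=(-0.113050, 0.344354)
  term(m=+3) = (0.019126, 0.054448)   from Y*(Ω₁)=(-0.387465, 0.010941), Y(Ω₂)=(-0.045359, -0.141805)
Accumulated sum (-0.063281, -0.000000); after 4π/(2l+1) scaling, (-0.113602, -0.000000) ⇒ P_3 = -0.113602

-0.113602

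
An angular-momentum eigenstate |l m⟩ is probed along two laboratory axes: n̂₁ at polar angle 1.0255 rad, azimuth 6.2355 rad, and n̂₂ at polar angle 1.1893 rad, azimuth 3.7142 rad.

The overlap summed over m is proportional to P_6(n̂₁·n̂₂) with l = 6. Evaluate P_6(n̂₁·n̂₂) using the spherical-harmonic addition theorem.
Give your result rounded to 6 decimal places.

0.329772

Summing Y*_{l m}(θ₁,φ₁)·Y_{l m}(θ₂,φ₂) over m ∈ [−6, 6]; prefactor 4π/(2·6+1) = 0.966644:
  m=-6: (0.181015, -0.053252) × (-0.295503, 0.089487) = (-0.048725, 0.031935)  (running Σ = (-0.048725, 0.031935))
  m=-5: (0.385307, -0.093649) × (0.412515, 0.117976) = (0.169993, 0.006825)  (running Σ = (0.121268, 0.038760))
  m=-4: (0.366731, -0.070812) × (-0.091562, -0.104473) = (-0.040976, -0.031830)  (running Σ = (0.080291, 0.006930))
  m=-3: (-0.008523, 0.001228) × (-0.041902, -0.282940) = (0.000704, 0.002360)  (running Σ = (0.080996, 0.009290))
  m=-2: (-0.344612, 0.032966) × (-0.099725, 0.220006) = (0.027114, -0.079104)  (running Σ = (0.108110, -0.069814))
  m=-1: (-0.124514, 0.005942) × (-0.176557, 0.113818) = (0.021308, -0.015221)  (running Σ = (0.129417, -0.085035))
  m=0: (0.314505, -0.000000) × (0.261737, 0.000000) = (0.082317, 0.000000)  (running Σ = (0.211734, -0.085035))
  m=1: (0.124514, 0.005942) × (0.176557, 0.113818) = (0.021308, 0.015221)  (running Σ = (0.233042, -0.069814))
  m=2: (-0.344612, -0.032966) × (-0.099725, -0.220006) = (0.027114, 0.079104)  (running Σ = (0.260156, 0.009290))
  m=3: (0.008523, 0.001228) × (0.041902, -0.282940) = (0.000704, -0.002360)  (running Σ = (0.260860, 0.006930))
  m=4: (0.366731, 0.070812) × (-0.091562, 0.104473) = (-0.040976, 0.031830)  (running Σ = (0.219884, 0.038760))
  m=5: (-0.385307, -0.093649) × (-0.412515, 0.117976) = (0.169993, -0.006825)  (running Σ = (0.389877, 0.031935))
  m=6: (0.181015, 0.053252) × (-0.295503, -0.089487) = (-0.048725, -0.031935)  (running Σ = (0.341152, 0.000000))
Accumulated sum (0.341152, 0.000000); after 4π/(2l+1) scaling, (0.329772, 0.000000) ⇒ P_6 = 0.329772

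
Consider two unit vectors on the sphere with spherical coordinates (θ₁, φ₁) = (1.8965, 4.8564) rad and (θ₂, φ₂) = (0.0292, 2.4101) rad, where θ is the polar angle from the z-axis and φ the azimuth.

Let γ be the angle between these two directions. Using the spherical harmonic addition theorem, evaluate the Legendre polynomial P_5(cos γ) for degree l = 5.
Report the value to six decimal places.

Term-by-term m-sum for l=5 (normalisation 4π/11 = 1.142397):
  m=-5: Y*=(0.233633, -0.266350)  Y=(0.000000, 0.000000)  product (0.000000, -0.000000)
  m=-4: Y*=(-0.317327, -0.206113)  Y=(-0.000001, 0.000000)  product (0.000000, 0.000000)
  m=-3: Y*=(0.009675, -0.020984)  Y=(0.000040, -0.000056)  product (-0.000001, -0.000001)
  m=-2: Y*=(-0.323361, -0.095799)  Y=(0.000310, 0.002868)  product (0.000174, -0.000957)
  m=-1: Y*=(-0.009287, 0.064039)  Y=(-0.055504, -0.049821)  product (0.003706, -0.003092)
  m=+0: Y*=(-0.317837, -0.000000)  Y=(0.929629, 0.000000)  product (-0.295471, -0.000000)
  m=+1: Y*=(0.009287, 0.064039)  Y=(0.055504, -0.049821)  product (0.003706, 0.003092)
  m=+2: Y*=(-0.323361, 0.095799)  Y=(0.000310, -0.002868)  product (0.000174, 0.000957)
  m=+3: Y*=(-0.009675, -0.020984)  Y=(-0.000040, -0.000056)  product (-0.000001, 0.000001)
  m=+4: Y*=(-0.317327, 0.206113)  Y=(-0.000001, -0.000000)  product (0.000000, -0.000000)
  m=+5: Y*=(-0.233633, -0.266350)  Y=(-0.000000, 0.000000)  product (0.000000, 0.000000)
Σ over m = (-0.287711, 0.000000); ×(4π/11) → (-0.328680, 0.000000). Real part: -0.328680

-0.328680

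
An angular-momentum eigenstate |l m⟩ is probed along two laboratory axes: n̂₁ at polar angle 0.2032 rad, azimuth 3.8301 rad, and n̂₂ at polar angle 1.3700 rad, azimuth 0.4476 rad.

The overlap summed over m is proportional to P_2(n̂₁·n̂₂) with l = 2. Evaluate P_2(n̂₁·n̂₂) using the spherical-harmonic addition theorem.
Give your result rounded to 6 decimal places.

Summing Y*_{l m}(θ₁,φ₁)·Y_{l m}(θ₂,φ₂) over m ∈ [−2, 2]; prefactor 4π/(2·2+1) = 2.513274:
  m=-2: 0.00303 + 0.01544j × 0.23195 - 0.28943j = 0.00517 + 0.00270j  (running Σ = 0.00517 + 0.00270j)
  m=-1: -0.11791 - 0.09702j × 0.13611 - 0.06535j = -0.02239 - 0.00550j  (running Σ = -0.01722 - 0.00280j)
  m=0: 0.59225 + 0.00000j × -0.27775 + 0.00000j = -0.16450 + 0.00000j  (running Σ = -0.18172 - 0.00280j)
  m=1: 0.11791 - 0.09702j × -0.13611 - 0.06535j = -0.02239 + 0.00550j  (running Σ = -0.20411 + 0.00270j)
  m=2: 0.00303 - 0.01544j × 0.23195 + 0.28943j = 0.00517 - 0.00270j  (running Σ = -0.19894 + 0.00000j)
Total Σ_m = -0.19894 + 0.00000j. Multiply by 2.513274: -0.49998 + 0.00000j. P_2(cos γ) = -0.499984

-0.499984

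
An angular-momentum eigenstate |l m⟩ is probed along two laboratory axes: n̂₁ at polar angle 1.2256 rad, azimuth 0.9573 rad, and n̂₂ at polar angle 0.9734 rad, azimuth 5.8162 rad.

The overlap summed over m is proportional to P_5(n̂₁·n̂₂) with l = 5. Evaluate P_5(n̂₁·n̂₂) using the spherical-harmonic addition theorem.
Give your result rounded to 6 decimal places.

0.344637

Term-by-term m-sum for l=5 (normalisation 4π/11 = 1.142397):
  m=-5: Y*=0.02536 - 0.34152j  Y=-0.12408 + 0.12947j  product 0.04107 + 0.04566j
  m=-4: Y*=-0.30093 - 0.24716j  Y=-0.11296 + 0.36890j  product 0.12517 - 0.08309j
  m=-3: Y*=-0.00848 + 0.00234j  Y=0.06106 + 0.35606j  product -0.00135 - 0.00288j
  m=-2: Y*=0.11237 - 0.31387j  Y=-0.01969 - 0.02662j  product -0.01057 + 0.00319j
  m=-1: Y*=-0.05686 - 0.08075j  Y=-0.31385 - 0.15824j  product 0.00507 + 0.03434j
  m=+0: Y*=0.30910 + 0.00000j  Y=-0.05533 + 0.00000j  product -0.01710 + 0.00000j
  m=+1: Y*=0.05686 - 0.08075j  Y=0.31385 - 0.15824j  product 0.00507 - 0.03434j
  m=+2: Y*=0.11237 + 0.31387j  Y=-0.01969 + 0.02662j  product -0.01057 - 0.00319j
  m=+3: Y*=0.00848 + 0.00234j  Y=-0.06106 + 0.35606j  product -0.00135 + 0.00288j
  m=+4: Y*=-0.30093 + 0.24716j  Y=-0.11296 - 0.36890j  product 0.12517 + 0.08309j
  m=+5: Y*=-0.02536 - 0.34152j  Y=0.12408 + 0.12947j  product 0.04107 - 0.04566j
Total Σ_m = 0.30168 + 0.00000j. Multiply by 1.142397: 0.34464 + 0.00000j. P_5(cos γ) = 0.344637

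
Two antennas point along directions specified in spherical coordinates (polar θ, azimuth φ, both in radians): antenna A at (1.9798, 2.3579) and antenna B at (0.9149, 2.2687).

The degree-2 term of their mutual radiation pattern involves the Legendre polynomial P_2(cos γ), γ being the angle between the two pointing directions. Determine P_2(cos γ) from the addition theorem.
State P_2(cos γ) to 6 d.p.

Addition theorem: P_2(cos γ) = (4π/5) Σ_m Y*_{lm}(Ω₁) Y_{lm}(Ω₂), m = −2…2:
  m=-2: Y*=+0.001109-0.325179i  Y=-0.042237+0.238898i  product +0.077638+0.013999i
  m=-1: Y*=+0.199671-0.198991i  Y=-0.239945-0.286088i  product -0.104839-0.009377i
  m=+0: Y*=-0.165743-0.000000i  Y=+0.036530+0.000000i  product -0.006055-0.000000i
  m=+1: Y*=-0.199671-0.198991i  Y=+0.239945-0.286088i  product -0.104839+0.009377i
  m=+2: Y*=+0.001109+0.325179i  Y=-0.042237-0.238898i  product +0.077638-0.013999i
Σ over m = -0.060458+0.000000i; ×(4π/5) → -0.151946+0.000000i. Real part: -0.151946

-0.151946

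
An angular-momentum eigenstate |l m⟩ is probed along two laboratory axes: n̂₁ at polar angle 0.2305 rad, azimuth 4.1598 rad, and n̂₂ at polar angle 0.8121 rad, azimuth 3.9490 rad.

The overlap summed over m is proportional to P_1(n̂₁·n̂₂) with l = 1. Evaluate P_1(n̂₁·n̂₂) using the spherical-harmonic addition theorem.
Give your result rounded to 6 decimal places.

0.831914

Term-by-term m-sum for l=1 (normalisation 4π/3 = 4.188790):
  m=-1: (-0.041431, -0.067185) × (-0.173353, 0.181157) = (0.019353, 0.004141)  (running Σ = (0.019353, 0.004141))
  m=0: (0.475680, -0.000000) × (0.336147, 0.000000) = (0.159898, 0.000000)  (running Σ = (0.179252, 0.004141))
  m=1: (0.041431, -0.067185) × (0.173353, 0.181157) = (0.019353, -0.004141)  (running Σ = (0.198605, 0.000000))
Total Σ_m = (0.198605, 0.000000). Multiply by 4.188790: (0.831914, 0.000000). P_1(cos γ) = 0.831914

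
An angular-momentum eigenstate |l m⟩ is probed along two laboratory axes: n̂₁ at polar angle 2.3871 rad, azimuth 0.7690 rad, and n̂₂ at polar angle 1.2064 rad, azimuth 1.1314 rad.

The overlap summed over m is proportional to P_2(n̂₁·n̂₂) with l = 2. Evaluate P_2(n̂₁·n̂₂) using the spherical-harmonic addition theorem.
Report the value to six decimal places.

Term-by-term m-sum for l=2 (normalisation 4π/5 = 2.513274):
  m=-2: +0.005942+0.181109i × -0.215169-0.259644i = +0.045745-0.040512i  (running Σ = +0.045745-0.040512i)
  m=-1: -0.277049-0.268109i × +0.109431-0.232811i = -0.092736+0.035161i  (running Σ = -0.046991-0.005351i)
  m=0: +0.186919-0.000000i × -0.195217+0.000000i = -0.036490+0.000000i  (running Σ = -0.083481-0.005351i)
  m=1: +0.277049-0.268109i × -0.109431-0.232811i = -0.092736-0.035161i  (running Σ = -0.176217-0.040512i)
  m=2: +0.005942-0.181109i × -0.215169+0.259644i = +0.045745+0.040512i  (running Σ = -0.130472+0.000000i)
Accumulated sum -0.130472+0.000000i; after 4π/(2l+1) scaling, -0.327911+0.000000i ⇒ P_2 = -0.327911

-0.327911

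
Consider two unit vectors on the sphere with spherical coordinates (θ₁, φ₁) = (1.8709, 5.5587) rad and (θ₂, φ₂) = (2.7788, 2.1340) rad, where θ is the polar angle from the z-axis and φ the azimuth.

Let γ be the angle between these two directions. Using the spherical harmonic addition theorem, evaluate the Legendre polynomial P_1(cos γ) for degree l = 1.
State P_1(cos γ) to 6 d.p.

Summing Y*_{l m}(θ₁,φ₁)·Y_{l m}(θ₂,φ₂) over m ∈ [−1, 1]; prefactor 4π/(2·1+1) = 4.188790:
  [-1]  conj(Y_{1,-1})(Ω₁) = +0.247157-0.218742i ; Y_{1,-1}(Ω₂) = -0.065462-0.103674i ; Δ = -0.038857-0.011304i
  [+0]  conj(Y_{1,0})(Ω₁) = -0.144440-0.000000i ; Y_{1,0}(Ω₂) = -0.456799+0.000000i ; Δ = +0.065980+0.000000i
  [+1]  conj(Y_{1,1})(Ω₁) = -0.247157-0.218742i ; Y_{1,1}(Ω₂) = +0.065462-0.103674i ; Δ = -0.038857+0.011304i
Σ over m = -0.011734+0.000000i; ×(4π/3) → -0.049152+0.000000i. Real part: -0.049152

-0.049152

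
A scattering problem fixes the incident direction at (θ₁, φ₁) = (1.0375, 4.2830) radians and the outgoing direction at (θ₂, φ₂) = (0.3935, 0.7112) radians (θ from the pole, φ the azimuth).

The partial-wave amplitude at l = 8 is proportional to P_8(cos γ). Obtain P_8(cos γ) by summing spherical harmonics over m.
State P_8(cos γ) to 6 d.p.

Term-by-term m-sum for l=8 (normalisation 4π/17 = 0.739198):
  term(m=-8) = -0.00004 - 0.00001j   from Y*(Ω₁)=-0.14920 + 0.04509j, Y(Ω₂)=0.00020 + 0.00013j
  term(m=-7) = 0.00085 - 0.00011j   from Y*(Ω₁)=0.04985 - 0.36466j, Y(Ω₂)=0.00061 + 0.00224j
  term(m=-6) = -0.00528 + 0.00331j   from Y*(Ω₁)=0.37287 + 0.23651j, Y(Ω₂)=-0.00607 + 0.01273j
  term(m=-5) = 0.00574 - 0.00875j   from Y*(Ω₁)=-0.14391 + 0.09349j, Y(Ω₂)=-0.05580 + 0.02454j
  term(m=-4) = 0.00732 - 0.04840j   from Y*(Ω₁)=0.03749 + 0.25359j, Y(Ω₂)=-0.18259 - 0.05584j
  term(m=-3) = 0.03656 + 0.12704j   from Y*(Ω₁)=-0.30352 - 0.08814j, Y(Ω₂)=-0.22317 - 0.35376j
  term(m=-2) = 0.03907 + 0.04542j   from Y*(Ω₁)=-0.06965 + 0.08071j, Y(Ω₂)=0.08310 - 0.55586j
  term(m=-1) = -0.07384 - 0.03389j   from Y*(Ω₁)=-0.14029 - 0.30639j, Y(Ω₂)=0.18265 - 0.15738j
  term(m=+0) = 0.02430 + 0.00000j   from Y*(Ω₁)=-0.05823 + 0.00000j, Y(Ω₂)=-0.41729 + 0.00000j
  term(m=+1) = -0.07384 + 0.03389j   from Y*(Ω₁)=0.14029 - 0.30639j, Y(Ω₂)=-0.18265 - 0.15738j
  term(m=+2) = 0.03907 - 0.04542j   from Y*(Ω₁)=-0.06965 - 0.08071j, Y(Ω₂)=0.08310 + 0.55586j
  term(m=+3) = 0.03656 - 0.12704j   from Y*(Ω₁)=0.30352 - 0.08814j, Y(Ω₂)=0.22317 - 0.35376j
  term(m=+4) = 0.00732 + 0.04840j   from Y*(Ω₁)=0.03749 - 0.25359j, Y(Ω₂)=-0.18259 + 0.05584j
  term(m=+5) = 0.00574 + 0.00875j   from Y*(Ω₁)=0.14391 + 0.09349j, Y(Ω₂)=0.05580 + 0.02454j
  term(m=+6) = -0.00528 - 0.00331j   from Y*(Ω₁)=0.37287 - 0.23651j, Y(Ω₂)=-0.00607 - 0.01273j
  term(m=+7) = 0.00085 + 0.00011j   from Y*(Ω₁)=-0.04985 - 0.36466j, Y(Ω₂)=-0.00061 + 0.00224j
  term(m=+8) = -0.00004 + 0.00001j   from Y*(Ω₁)=-0.14920 - 0.04509j, Y(Ω₂)=0.00020 - 0.00013j
Total Σ_m = 0.04504 - 0.00000j. Multiply by 0.739198: 0.03329 - 0.00000j. P_8(cos γ) = 0.033293

0.033293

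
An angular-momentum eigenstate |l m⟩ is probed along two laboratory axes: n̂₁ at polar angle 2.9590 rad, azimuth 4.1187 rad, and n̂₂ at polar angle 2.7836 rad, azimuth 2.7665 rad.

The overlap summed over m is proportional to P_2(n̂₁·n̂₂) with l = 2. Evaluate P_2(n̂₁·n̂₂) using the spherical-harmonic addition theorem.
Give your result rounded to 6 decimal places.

Expand P_2 via completeness: Σ_{m} conj(Y_{2,m}) at Ω₁ times Y_{2,m} at Ω₂ —
  [-2]  conj(Y_{2,-2})(Ω₁) = -0.00476 + 0.01181j ; Y_{2,-2}(Ω₂) = 0.03469 + 0.03233j ; Δ = -0.00055 + 0.00026j
  [-1]  conj(Y_{2,-1})(Ω₁) = 0.07717 + 0.11434j ; Y_{2,-1}(Ω₂) = 0.23591 + 0.09288j ; Δ = 0.00758 + 0.03414j
  [+0]  conj(Y_{2,0})(Ω₁) = 0.59959 + 0.00000j ; Y_{2,0}(Ω₂) = 0.51462 + 0.00000j ; Δ = 0.30856 + 0.00000j
  [+1]  conj(Y_{2,1})(Ω₁) = -0.07717 + 0.11434j ; Y_{2,1}(Ω₂) = -0.23591 + 0.09288j ; Δ = 0.00758 - 0.03414j
  [+2]  conj(Y_{2,2})(Ω₁) = -0.00476 - 0.01181j ; Y_{2,2}(Ω₂) = 0.03469 - 0.03233j ; Δ = -0.00055 - 0.00026j
Total Σ_m = 0.32263 - 0.00000j. Multiply by 2.513274: 0.81086 - 0.00000j. P_2(cos γ) = 0.810860

0.810860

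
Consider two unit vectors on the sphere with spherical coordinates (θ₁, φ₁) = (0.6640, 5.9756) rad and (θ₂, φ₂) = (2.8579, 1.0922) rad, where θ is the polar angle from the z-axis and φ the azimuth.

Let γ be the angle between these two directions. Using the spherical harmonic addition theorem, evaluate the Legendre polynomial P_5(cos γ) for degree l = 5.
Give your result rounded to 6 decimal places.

0.399405

Term-by-term m-sum for l=5 (normalisation 4π/11 = 1.142397):
  [-5]  conj(Y_{5,-5})(Ω₁) = +0.001356-0.041235i ; Y_{5,-5}(Ω₂) = +0.000543+0.000584i ; Δ = +0.000025-0.000022i
  [-4]  conj(Y_{5,-4})(Ω₁) = +0.055672-0.157155i ; Y_{5,-4}(Ω₂) = +0.002913-0.008143i ; Δ = -0.001118-0.000911i
  [-3]  conj(Y_{5,-3})(Ω₁) = +0.223941-0.295781i ; Y_{5,-3}(Ω₂) = -0.054837+0.007449i ; Δ = -0.010077+0.017888i
  [-2]  conj(Y_{5,-2})(Ω₁) = +0.356278-0.251761i ; Y_{5,-2}(Ω₂) = +0.129548+0.183939i ; Δ = +0.092464+0.032918i
  [-1]  conj(Y_{5,-1})(Ω₁) = +0.074291-0.023600i ; Y_{5,-1}(Ω₂) = +0.245040-0.472296i ; Δ = +0.007058-0.040870i
  [+0]  conj(Y_{5,0})(Ω₁) = -0.385089-0.000000i ; Y_{5,0}(Ω₂) = -0.449029+0.000000i ; Δ = +0.172916+0.000000i
  [+1]  conj(Y_{5,1})(Ω₁) = -0.074291-0.023600i ; Y_{5,1}(Ω₂) = -0.245040-0.472296i ; Δ = +0.007058+0.040870i
  [+2]  conj(Y_{5,2})(Ω₁) = +0.356278+0.251761i ; Y_{5,2}(Ω₂) = +0.129548-0.183939i ; Δ = +0.092464-0.032918i
  [+3]  conj(Y_{5,3})(Ω₁) = -0.223941-0.295781i ; Y_{5,3}(Ω₂) = +0.054837+0.007449i ; Δ = -0.010077-0.017888i
  [+4]  conj(Y_{5,4})(Ω₁) = +0.055672+0.157155i ; Y_{5,4}(Ω₂) = +0.002913+0.008143i ; Δ = -0.001118+0.000911i
  [+5]  conj(Y_{5,5})(Ω₁) = -0.001356-0.041235i ; Y_{5,5}(Ω₂) = -0.000543+0.000584i ; Δ = +0.000025+0.000022i
Σ over m = +0.349620-0.000000i; ×(4π/11) → +0.399405-0.000000i. Real part: 0.399405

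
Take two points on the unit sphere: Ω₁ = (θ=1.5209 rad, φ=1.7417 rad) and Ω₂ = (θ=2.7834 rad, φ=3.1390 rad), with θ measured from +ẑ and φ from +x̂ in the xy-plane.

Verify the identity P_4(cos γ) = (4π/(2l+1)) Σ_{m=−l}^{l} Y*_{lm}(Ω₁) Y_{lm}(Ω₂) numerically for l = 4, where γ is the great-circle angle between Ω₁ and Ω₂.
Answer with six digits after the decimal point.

0.374293

Expand P_4 via completeness: Σ_{m} conj(Y_{4,m}) at Ω₁ times Y_{4,m} at Ω₂ —
  m=-4: Y*=0.34139 + 0.27811j  Y=0.00668 + 0.00007j  product 0.00226 + 0.00188j
  m=-3: Y*=0.03051 - 0.05420j  Y=0.05051 + 0.00039j  product 0.00156 - 0.00273j
  m=-2: Y*=0.30891 + 0.10990j  Y=0.21132 + 0.00110j  product 0.06516 + 0.02356j
  m=-1: Y*=0.01195 - 0.06926j  Y=0.48768 + 0.00126j  product 0.00592 - 0.03376j
  m=+0: Y*=0.30949 + 0.00000j  Y=0.38214 + 0.00000j  product 0.11827 + 0.00000j
  m=+1: Y*=-0.01195 - 0.06926j  Y=-0.48768 + 0.00126j  product 0.00592 + 0.03376j
  m=+2: Y*=0.30891 - 0.10990j  Y=0.21132 - 0.00110j  product 0.06516 - 0.02356j
  m=+3: Y*=-0.03051 - 0.05420j  Y=-0.05051 + 0.00039j  product 0.00156 + 0.00273j
  m=+4: Y*=0.34139 - 0.27811j  Y=0.00668 - 0.00007j  product 0.00226 - 0.00188j
Σ over m = 0.26807 - 0.00000j; ×(4π/9) → 0.37429 - 0.00000j. Real part: 0.374293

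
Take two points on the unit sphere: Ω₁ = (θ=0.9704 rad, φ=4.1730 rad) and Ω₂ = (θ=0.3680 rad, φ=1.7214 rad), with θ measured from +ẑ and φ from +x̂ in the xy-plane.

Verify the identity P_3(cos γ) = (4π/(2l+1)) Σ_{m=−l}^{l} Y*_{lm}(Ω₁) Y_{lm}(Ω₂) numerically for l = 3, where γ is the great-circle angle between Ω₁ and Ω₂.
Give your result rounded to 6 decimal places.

-0.381017

Addition theorem: P_3(cos γ) = (4π/7) Σ_m Y*_{lm}(Ω₁) Y_{lm}(Ω₂), m = −3…3:
  term(m=-3) = +0.002179+0.003997i   from Y*(Ω₁)=+0.234110-0.011098i, Y(Ω₂)=+0.008481+0.017476i
  term(m=-2) = +0.009200-0.047631i   from Y*(Ω₁)=-0.185699+0.346465i, Y(Ω₂)=-0.117854+0.036613i
  term(m=-1) = -0.047778+0.039433i   from Y*(Ω₁)=-0.081621-0.136354i, Y(Ω₂)=-0.058487-0.385409i
  term(m=+0) = -0.139446-0.000000i   from Y*(Ω₁)=-0.296020-0.000000i, Y(Ω₂)=+0.471068+0.000000i
  term(m=+1) = -0.047778-0.039433i   from Y*(Ω₁)=+0.081621-0.136354i, Y(Ω₂)=+0.058487-0.385409i
  term(m=+2) = +0.009200+0.047631i   from Y*(Ω₁)=-0.185699-0.346465i, Y(Ω₂)=-0.117854-0.036613i
  term(m=+3) = +0.002179-0.003997i   from Y*(Ω₁)=-0.234110-0.011098i, Y(Ω₂)=-0.008481+0.017476i
Total Σ_m = -0.212242+0.000000i. Multiply by 1.795196: -0.381017+0.000000i. P_3(cos γ) = -0.381017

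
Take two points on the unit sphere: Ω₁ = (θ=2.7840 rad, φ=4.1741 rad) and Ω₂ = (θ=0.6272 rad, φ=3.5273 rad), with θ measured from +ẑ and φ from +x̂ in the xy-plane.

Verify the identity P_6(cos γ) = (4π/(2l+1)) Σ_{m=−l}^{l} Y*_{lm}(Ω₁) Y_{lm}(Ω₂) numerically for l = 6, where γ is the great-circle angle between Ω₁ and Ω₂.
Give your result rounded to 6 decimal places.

0.184986

Expand P_6 via completeness: Σ_{m} conj(Y_{6,m}) at Ω₁ times Y_{6,m} at Ω₂ —
  m=-6: +0.000885-0.000078i × -0.013360-0.014530i = -0.000013-0.000012i  (running Σ = -0.000013-0.000012i)
  m=-5: +0.003583-0.007415i × +0.033032+0.088362i = +0.000774+0.000072i  (running Σ = +0.000761+0.000060i)
  m=-4: -0.025484-0.038697i × +0.007351-0.262791i = -0.010357+0.006413i  (running Σ = -0.009596+0.006472i)
  m=-3: -0.173898+0.007669i × -0.180474+0.411097i = +0.028231-0.072873i  (running Σ = +0.018635-0.066400i)
  m=-2: -0.200907+0.372866i × +0.272014-0.264511i = +0.043978+0.154567i  (running Σ = +0.062613+0.088167i)
  m=-1: +0.282874+0.473741i × +0.087897-0.035690i = +0.041772+0.031545i  (running Σ = +0.104385+0.119711i)
  m=0: +0.042370-0.000000i × -0.410664+0.000000i = -0.017400+0.000000i  (running Σ = +0.086985+0.119711i)
  m=1: -0.282874+0.473741i × -0.087897-0.035690i = +0.041772-0.031545i  (running Σ = +0.128757+0.088167i)
  m=2: -0.200907-0.372866i × +0.272014+0.264511i = +0.043978-0.154567i  (running Σ = +0.172734-0.066400i)
  m=3: +0.173898+0.007669i × +0.180474+0.411097i = +0.028231+0.072873i  (running Σ = +0.200966+0.006472i)
  m=4: -0.025484+0.038697i × +0.007351+0.262791i = -0.010357-0.006413i  (running Σ = +0.190609+0.000060i)
  m=5: -0.003583-0.007415i × -0.033032+0.088362i = +0.000774-0.000072i  (running Σ = +0.191383-0.000012i)
  m=6: +0.000885+0.000078i × -0.013360+0.014530i = -0.000013+0.000012i  (running Σ = +0.191370-0.000000i)
Total Σ_m = +0.191370-0.000000i. Multiply by 0.966644: +0.184986-0.000000i. P_6(cos γ) = 0.184986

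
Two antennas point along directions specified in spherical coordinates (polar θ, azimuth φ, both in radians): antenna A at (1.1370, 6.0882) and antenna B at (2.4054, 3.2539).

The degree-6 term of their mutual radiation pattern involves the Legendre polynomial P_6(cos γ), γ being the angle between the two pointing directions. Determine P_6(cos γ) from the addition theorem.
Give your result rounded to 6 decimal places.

Addition theorem: P_6(cos γ) = (4π/13) Σ_m Y*_{lm}(Ω₁) Y_{lm}(Ω₂), m = −6…6:
  m=-6: (0.105214, -0.248241) × (0.034600, -0.027629) = (-0.003218, -0.011496)  (running Σ = (-0.003218, -0.011496))
  m=-5: (0.242812, -0.358082) × (0.143279, -0.090136) = (0.002514, -0.073192)  (running Σ = (-0.000704, -0.084688))
  m=-4: (0.162205, -0.160444) × (0.329303, -0.158759) = (0.027943, -0.078586)  (running Σ = (0.027238, -0.163274))
  m=-3: (-0.180196, 0.119339) × (0.419332, -0.146883) = (-0.058033, 0.076510)  (running Σ = (-0.030795, -0.086764))
  m=-2: (-0.285236, 0.117238) × (0.152683, -0.034884) = (-0.039461, 0.027850)  (running Σ = (-0.070256, -0.058913))
  m=-1: (0.112518, -0.022222) × (-0.310231, 0.034988) = (-0.034129, 0.010831)  (running Σ = (-0.104385, -0.048083))
  m=0: (0.317353, -0.000000) × (-0.259170, 0.000000) = (-0.082248, 0.000000)  (running Σ = (-0.186633, -0.048083))
  m=1: (-0.112518, -0.022222) × (0.310231, 0.034988) = (-0.034129, -0.010831)  (running Σ = (-0.220762, -0.058913))
  m=2: (-0.285236, -0.117238) × (0.152683, 0.034884) = (-0.039461, -0.027850)  (running Σ = (-0.260223, -0.086764))
  m=3: (0.180196, 0.119339) × (-0.419332, -0.146883) = (-0.058033, -0.076510)  (running Σ = (-0.318256, -0.163274))
  m=4: (0.162205, 0.160444) × (0.329303, 0.158759) = (0.027943, 0.078586)  (running Σ = (-0.290314, -0.084688))
  m=5: (-0.242812, -0.358082) × (-0.143279, -0.090136) = (0.002514, 0.073192)  (running Σ = (-0.287800, -0.011496))
  m=6: (0.105214, 0.248241) × (0.034600, 0.027629) = (-0.003218, 0.011496)  (running Σ = (-0.291018, 0.000000))
Total Σ_m = (-0.291018, 0.000000). Multiply by 0.966644: (-0.281311, 0.000000). P_6(cos γ) = -0.281311

-0.281311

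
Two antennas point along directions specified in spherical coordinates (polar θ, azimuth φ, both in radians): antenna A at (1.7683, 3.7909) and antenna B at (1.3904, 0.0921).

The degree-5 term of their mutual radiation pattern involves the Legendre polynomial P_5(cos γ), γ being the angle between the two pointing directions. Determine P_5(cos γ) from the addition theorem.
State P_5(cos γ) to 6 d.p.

0.271624

Summing Y*_{l m}(θ₁,φ₁)·Y_{l m}(θ₂,φ₂) over m ∈ [−5, 5]; prefactor 4π/(2·5+1) = 1.142397:
  [-5]  conj(Y_{5,-5})(Ω₁) = +0.418423+0.044073i ; Y_{5,-5}(Ω₂) = +0.383126-0.190058i ; Δ = +0.168685-0.062639i
  [-4]  conj(Y_{5,-4})(Ω₁) = +0.227763-0.137883i ; Y_{5,-4}(Ω₂) = +0.230106-0.088826i ; Δ = +0.040162-0.051959i
  [-3]  conj(Y_{5,-3})(Ω₁) = -0.078487+0.198157i ; Y_{5,-3}(Ω₂) = -0.225074+0.063820i ; Δ = +0.005019-0.049609i
  [-2]  conj(Y_{5,-2})(Ω₁) = +0.076030+0.272402i ; Y_{5,-2}(Ω₂) = -0.261368+0.048696i ; Δ = -0.033137-0.067495i
  [-1]  conj(Y_{5,-1})(Ω₁) = -0.123094-0.093442i ; Y_{5,-1}(Ω₂) = +0.179177-0.016549i ; Δ = -0.023602-0.014706i
  [+0]  conj(Y_{5,0})(Ω₁) = -0.284516-0.000000i ; Y_{5,0}(Ω₂) = +0.268834+0.000000i ; Δ = -0.076488-0.000000i
  [+1]  conj(Y_{5,1})(Ω₁) = +0.123094-0.093442i ; Y_{5,1}(Ω₂) = -0.179177-0.016549i ; Δ = -0.023602+0.014706i
  [+2]  conj(Y_{5,2})(Ω₁) = +0.076030-0.272402i ; Y_{5,2}(Ω₂) = -0.261368-0.048696i ; Δ = -0.033137+0.067495i
  [+3]  conj(Y_{5,3})(Ω₁) = +0.078487+0.198157i ; Y_{5,3}(Ω₂) = +0.225074+0.063820i ; Δ = +0.005019+0.049609i
  [+4]  conj(Y_{5,4})(Ω₁) = +0.227763+0.137883i ; Y_{5,4}(Ω₂) = +0.230106+0.088826i ; Δ = +0.040162+0.051959i
  [+5]  conj(Y_{5,5})(Ω₁) = -0.418423+0.044073i ; Y_{5,5}(Ω₂) = -0.383126-0.190058i ; Δ = +0.168685+0.062639i
Σ over m = +0.237767+0.000000i; ×(4π/11) → +0.271624+0.000000i. Real part: 0.271624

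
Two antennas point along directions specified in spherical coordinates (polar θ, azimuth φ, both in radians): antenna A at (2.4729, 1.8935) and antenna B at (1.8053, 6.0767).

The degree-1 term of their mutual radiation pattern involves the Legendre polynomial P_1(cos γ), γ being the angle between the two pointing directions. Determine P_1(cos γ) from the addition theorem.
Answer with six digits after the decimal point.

Summing Y*_{l m}(θ₁,φ₁)·Y_{l m}(θ₂,φ₂) over m ∈ [−1, 1]; prefactor 4π/(2·1+1) = 4.188790:
  [-1]  conj(Y_{1,-1})(Ω₁) = -0.067927+0.203136i ; Y_{1,-1}(Ω₂) = +0.328900+0.068895i ; Δ = -0.036336+0.062132i
  [+0]  conj(Y_{1,0})(Ω₁) = -0.383374-0.000000i ; Y_{1,0}(Ω₂) = -0.113532+0.000000i ; Δ = +0.043525+0.000000i
  [+1]  conj(Y_{1,1})(Ω₁) = +0.067927+0.203136i ; Y_{1,1}(Ω₂) = -0.328900+0.068895i ; Δ = -0.036336-0.062132i
Accumulated sum -0.029148+0.000000i; after 4π/(2l+1) scaling, -0.122093+0.000000i ⇒ P_1 = -0.122093

-0.122093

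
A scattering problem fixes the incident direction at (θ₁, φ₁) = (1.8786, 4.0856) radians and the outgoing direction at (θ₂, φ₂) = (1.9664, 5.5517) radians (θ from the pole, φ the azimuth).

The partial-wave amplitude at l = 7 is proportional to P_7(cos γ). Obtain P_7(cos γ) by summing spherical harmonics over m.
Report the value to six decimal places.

Expand P_7 via completeness: Σ_{m} conj(Y_{7,m}) at Ω₁ times Y_{7,m} at Ω₂ —
  term(m=-7) = -0.06803 + 0.07558j   from Y*(Ω₁)=-0.33832 - 0.11395j, Y(Ω₂)=0.11303 - 0.26148j
  term(m=-6) = -0.15294 - 0.11108j   from Y*(Ω₁)=-0.34582 + 0.24644j, Y(Ω₂)=0.14149 + 0.42204j
  term(m=-5) = 0.00637 - 0.01103j   from Y*(Ω₁)=-0.00043 + 0.05574j, Y(Ω₂)=-0.19872 - 0.11269j
  term(m=-4) = 0.06638 + 0.02955j   from Y*(Ω₁)=-0.26687 - 0.19639j, Y(Ω₂)=-0.21420 + 0.04692j
  term(m=-3) = -0.01738 + 0.05352j   from Y*(Ω₁)=-0.16902 + 0.05406j, Y(Ω₂)=0.18518 - 0.25739j
  term(m=-2) = -0.02401 - 0.00510j   from Y*(Ω₁)=0.08202 - 0.24984j, Y(Ω₂)=-0.01004 - 0.09280j
  term(m=-1) = 0.00738 - 0.07019j   from Y*(Ω₁)=-0.12685 - 0.17516j, Y(Ω₂)=0.24285 + 0.21798j
  term(m=+0) = 0.01325 + 0.00000j   from Y*(Ω₁)=0.23984 + 0.00000j, Y(Ω₂)=0.05523 + 0.00000j
  term(m=+1) = 0.00738 + 0.07019j   from Y*(Ω₁)=0.12685 - 0.17516j, Y(Ω₂)=-0.24285 + 0.21798j
  term(m=+2) = -0.02401 + 0.00510j   from Y*(Ω₁)=0.08202 + 0.24984j, Y(Ω₂)=-0.01004 + 0.09280j
  term(m=+3) = -0.01738 - 0.05352j   from Y*(Ω₁)=0.16902 + 0.05406j, Y(Ω₂)=-0.18518 - 0.25739j
  term(m=+4) = 0.06638 - 0.02955j   from Y*(Ω₁)=-0.26687 + 0.19639j, Y(Ω₂)=-0.21420 - 0.04692j
  term(m=+5) = 0.00637 + 0.01103j   from Y*(Ω₁)=0.00043 + 0.05574j, Y(Ω₂)=0.19872 - 0.11269j
  term(m=+6) = -0.15294 + 0.11108j   from Y*(Ω₁)=-0.34582 - 0.24644j, Y(Ω₂)=0.14149 - 0.42204j
  term(m=+7) = -0.06803 - 0.07558j   from Y*(Ω₁)=0.33832 - 0.11395j, Y(Ω₂)=-0.11303 - 0.26148j
Σ over m = -0.35124 + 0.00000j; ×(4π/15) → -0.29426 + 0.00000j. Real part: -0.294256

-0.294256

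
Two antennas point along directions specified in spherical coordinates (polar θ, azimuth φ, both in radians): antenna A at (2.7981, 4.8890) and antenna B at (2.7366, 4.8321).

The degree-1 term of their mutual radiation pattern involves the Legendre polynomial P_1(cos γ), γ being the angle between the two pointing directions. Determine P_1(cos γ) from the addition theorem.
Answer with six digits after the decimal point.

Term-by-term m-sum for l=1 (normalisation 4π/3 = 4.188790):
  term(m=-1) = +0.015814+0.000901i   from Y*(Ω₁)=+0.020443-0.114545i, Y(Ω₂)=+0.016257+0.135155i
  term(m=+0) = +0.206603+0.000000i   from Y*(Ω₁)=-0.460060-0.000000i, Y(Ω₂)=-0.449077+0.000000i
  term(m=+1) = +0.015814-0.000901i   from Y*(Ω₁)=-0.020443-0.114545i, Y(Ω₂)=-0.016257+0.135155i
Accumulated sum +0.238230+0.000000i; after 4π/(2l+1) scaling, +0.997895+0.000000i ⇒ P_1 = 0.997895

0.997895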